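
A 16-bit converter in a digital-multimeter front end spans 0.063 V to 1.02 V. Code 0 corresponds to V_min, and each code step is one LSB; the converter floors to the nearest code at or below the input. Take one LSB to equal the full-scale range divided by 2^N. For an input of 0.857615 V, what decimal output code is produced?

54415

Full-scale range = 1.02 V − (0.063 V) = 0.957 V. LSB = 0.957 V / 2^16 ≈ 14.60 µV.
(V_in − V_min) × 2^16/range = (0.857615 − (0.063)) × 65536/0.957 = 54415.767.
Floor → code = 54415.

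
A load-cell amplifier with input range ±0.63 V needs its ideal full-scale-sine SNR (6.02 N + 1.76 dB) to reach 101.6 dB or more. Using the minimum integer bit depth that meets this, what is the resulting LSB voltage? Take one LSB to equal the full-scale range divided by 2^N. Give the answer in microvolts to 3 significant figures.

Range = 0.63 − (-0.63) = 1.26 V.
Solving 6.02 N ≥ 101.6 − 1.76: N ≥ 16.585. Round up → N = 17.
LSB = 1.26 V / 2^17 = 9.61 µV.

9.61 µV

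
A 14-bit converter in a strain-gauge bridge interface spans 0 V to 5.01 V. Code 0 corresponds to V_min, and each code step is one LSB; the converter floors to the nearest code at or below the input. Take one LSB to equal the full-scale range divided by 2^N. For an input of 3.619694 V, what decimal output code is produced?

V_FS = 5.01 V. LSB = 5.01 V / 2^14 ≈ 305.8 µV.
V_in − V_min = 3.619694 − (0) = 3.619694 V.
Divide by LSB: 3.619694 × 16384/5.01 = 11837.3386.
Truncating gives code 11837.

11837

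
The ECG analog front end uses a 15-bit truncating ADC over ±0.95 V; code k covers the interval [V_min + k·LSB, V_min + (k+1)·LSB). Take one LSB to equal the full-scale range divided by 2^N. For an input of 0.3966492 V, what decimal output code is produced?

Span: 0.95 V − (-0.95 V) = 1.9 V. LSB = 1.9 V / 2^15 ≈ 57.98 µV.
code = ⌊(V_in − V_min)/LSB⌋ = ⌊(V_in − V_min) × 2^15 / range⌋
     = ⌊(0.3966492 − (-0.95)) × 32768 / 1.9⌋ = ⌊1.3466492 × 32768/1.9⌋
     = ⌊23224.737⌋ = 23224.

23224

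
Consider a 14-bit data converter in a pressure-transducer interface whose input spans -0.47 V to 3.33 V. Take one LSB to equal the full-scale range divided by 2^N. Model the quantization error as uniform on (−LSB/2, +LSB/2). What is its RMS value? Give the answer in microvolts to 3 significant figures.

Range = 3.33 − (-0.47) = 3.8 V.
LSB = 3.8 V / 2^14 = 231.93 µV.
For a uniform distribution on [−LSB/2, +LSB/2], V_rms = LSB/√12 = 231.93 µV/3.4641 = 67.0 µV.

67.0 µV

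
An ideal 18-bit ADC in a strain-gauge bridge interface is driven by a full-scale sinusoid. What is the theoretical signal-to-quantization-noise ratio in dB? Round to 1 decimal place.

110.1 dB

For an ideal N-bit converter with full-scale sine input, SNR = 6.02 N + 1.76 dB. SNR = 6.02 × 18 + 1.76 = 108.36 + 1.76 = 110.12 dB.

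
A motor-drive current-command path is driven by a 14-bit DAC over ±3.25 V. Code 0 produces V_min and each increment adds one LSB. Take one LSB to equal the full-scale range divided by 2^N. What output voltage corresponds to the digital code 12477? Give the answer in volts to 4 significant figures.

1.700 V

Range = 3.25 − (-3.25) = 6.5 V. LSB = 6.5 V / 2^14.
V_out = -3.25 + 12477 × (6.5/16384) V
      = -3.25 V + 4.94998 V = 1.69998 V.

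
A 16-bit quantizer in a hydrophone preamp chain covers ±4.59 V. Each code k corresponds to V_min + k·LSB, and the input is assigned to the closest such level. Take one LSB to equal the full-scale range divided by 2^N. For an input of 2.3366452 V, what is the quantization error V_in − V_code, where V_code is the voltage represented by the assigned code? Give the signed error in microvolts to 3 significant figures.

+42.7 µV

Range = 4.59 − (-4.59) = 9.18 V. LSB = 9.18 V / 2^16 ≈ 140.1 µV.
(2.3366452 − (-4.59)) / LSB = 6.9266452 × 65536/9.18 = 49449.3050. Nearest integer: k = 49449.
V_code = V_min + k × range/2^16 = -4.59 + 49449 × 9.18/65536 = 2.3366024780 V.
e = 2.3366452 − (2.3366024780) = +42.7 µV.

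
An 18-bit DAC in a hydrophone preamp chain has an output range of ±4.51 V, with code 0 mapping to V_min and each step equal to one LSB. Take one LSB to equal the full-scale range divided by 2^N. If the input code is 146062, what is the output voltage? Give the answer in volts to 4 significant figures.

0.5158 V

The full-scale span is 4.51 − (-4.51) = 9.02 V. LSB = 9.02 V / 2^18.
V_out = V_min + code × LSB = -4.51 V + 146062 × 9.02 V / 262144
      = -4.51 + 5.02578 = 0.515784 V.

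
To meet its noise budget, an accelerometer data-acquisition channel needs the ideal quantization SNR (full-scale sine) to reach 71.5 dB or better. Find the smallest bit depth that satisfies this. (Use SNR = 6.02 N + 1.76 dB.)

12 bits

Required N = ⌈(71.5 − 1.76)/6.02⌉ = ⌈11.585⌉ = 12.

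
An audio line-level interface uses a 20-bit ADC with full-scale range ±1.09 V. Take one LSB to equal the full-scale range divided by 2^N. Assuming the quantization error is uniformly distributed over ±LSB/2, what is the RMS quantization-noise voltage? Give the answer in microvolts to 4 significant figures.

The full-scale span is 1.09 − (-1.09) = 2.18 V.
LSB = 2.18 V / 2^20 = 2.07901 µV.
σ_q = LSB/√12 = 2.07901 µV/3.4641 = 0.6002 µV.

0.6002 µV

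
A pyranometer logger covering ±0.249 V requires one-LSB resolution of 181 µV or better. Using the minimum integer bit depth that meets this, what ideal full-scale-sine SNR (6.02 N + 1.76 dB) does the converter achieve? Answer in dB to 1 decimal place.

Span: 0.249 V − (-0.249 V) = 0.498 V.
Levels needed ≥ 0.498/181 µV = 2751. 2^12 = 4096 suffices, so N_min = 12.
6.02(12) + 1.76 = 74.00 dB.

74.0 dB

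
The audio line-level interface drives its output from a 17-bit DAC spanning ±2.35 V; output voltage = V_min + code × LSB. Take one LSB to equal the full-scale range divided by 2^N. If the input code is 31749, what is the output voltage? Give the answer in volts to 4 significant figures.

-1.212 V

The full-scale span is 2.35 − (-2.35) = 4.7 V. LSB = 4.7 V / 2^17.
V_out = -2.35 + 31749 × (4.7/131072) V
      = -2.35 V + 1.13846 V = -1.21154 V.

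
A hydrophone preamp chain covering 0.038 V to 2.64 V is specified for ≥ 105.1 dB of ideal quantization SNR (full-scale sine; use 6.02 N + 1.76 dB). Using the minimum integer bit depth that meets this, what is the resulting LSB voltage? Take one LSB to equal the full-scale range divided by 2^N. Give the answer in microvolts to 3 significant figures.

9.93 µV

The full-scale span is 2.64 − (0.038) = 2.602 V.
Solving 6.02 N ≥ 105.1 − 1.76: N ≥ 17.166. Round up → N = 18.
One LSB is 2.602 V / 262144 = 9.93 µV.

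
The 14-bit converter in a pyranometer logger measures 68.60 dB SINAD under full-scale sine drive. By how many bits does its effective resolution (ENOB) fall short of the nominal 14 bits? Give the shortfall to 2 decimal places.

Effective bits = (68.60 − 1.76)/6.02 = 11.1030.
Lost resolution: 14 − 11.1030 = 2.8970 bits.

2.90 bits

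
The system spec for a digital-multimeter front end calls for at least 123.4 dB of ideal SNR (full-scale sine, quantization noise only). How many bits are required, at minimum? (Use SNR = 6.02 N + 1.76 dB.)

N ≥ (123.4 − 1.76)/6.02 = 20.206 → N_min = 21.

21 bits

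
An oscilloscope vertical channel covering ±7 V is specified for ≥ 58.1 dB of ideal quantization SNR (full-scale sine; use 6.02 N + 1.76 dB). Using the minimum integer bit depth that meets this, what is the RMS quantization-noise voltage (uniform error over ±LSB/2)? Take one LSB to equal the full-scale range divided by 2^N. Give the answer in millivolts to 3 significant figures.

Range = 7 − (-7) = 14 V.
N ≥ (58.1 − 1.76)/6.02 = 9.359 → N_min = 10.
Step size = 14/1024 V = 13.672 mV.
V_rms = LSB/√12 = 3.95 mV.

3.95 mV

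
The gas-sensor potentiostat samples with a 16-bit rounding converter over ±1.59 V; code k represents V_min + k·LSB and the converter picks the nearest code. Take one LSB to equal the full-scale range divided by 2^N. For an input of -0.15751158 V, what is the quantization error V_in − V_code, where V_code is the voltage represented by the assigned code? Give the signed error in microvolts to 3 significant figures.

−6.09 µV

The full-scale span is 1.59 − (-1.59) = 3.18 V. LSB = 3.18 V / 2^16 ≈ 48.52 µV.
(-0.15751158 − (-1.59)) / LSB = 1.43248842 × 65536/3.18 = 29521.8746. Nearest integer: k = 29522.
V_code = -1.59 + (29522/65536) × 3.18 = -0.15750549316 V.
V_in − V_code = -0.15751158 − (-0.15750549316) = −6.09 µV.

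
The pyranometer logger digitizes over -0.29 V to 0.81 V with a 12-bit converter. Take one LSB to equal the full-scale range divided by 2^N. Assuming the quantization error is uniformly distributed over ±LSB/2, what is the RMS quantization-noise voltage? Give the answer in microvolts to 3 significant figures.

Span: 0.81 V − (-0.29 V) = 1.1 V.
One LSB is 1.1 V / 4096 = 268.55 µV.
RMS of a uniform error over width LSB is LSB/√12 = 77.5 µV.

77.5 µV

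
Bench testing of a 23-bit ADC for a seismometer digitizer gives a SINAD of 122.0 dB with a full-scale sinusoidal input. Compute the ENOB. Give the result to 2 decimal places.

19.97 bits

(122.0 − 1.76) / 6.02 = 120.24/6.02 = 19.9734 effective bits.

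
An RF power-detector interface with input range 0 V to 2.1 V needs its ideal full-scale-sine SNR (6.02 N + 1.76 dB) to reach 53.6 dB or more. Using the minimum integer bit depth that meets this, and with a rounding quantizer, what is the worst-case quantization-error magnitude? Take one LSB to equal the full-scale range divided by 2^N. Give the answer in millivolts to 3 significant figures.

2.05 mV

Full-scale range = 2.1 V.
N ≥ (53.6 − 1.76)/6.02 = 8.611 → N_min = 9.
One LSB is 2.1 V / 512 = 4.1016 mV.
|e|_max = LSB/2 = 2.05 mV.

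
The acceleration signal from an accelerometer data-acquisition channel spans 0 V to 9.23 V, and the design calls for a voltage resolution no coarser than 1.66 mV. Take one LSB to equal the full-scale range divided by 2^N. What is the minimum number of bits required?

Full-scale range = 9.23 V.
9.23 V / 1.66 mV = 5560. Since 2^12 = 4096 and 2^13 = 8192, N = 13.

13 bits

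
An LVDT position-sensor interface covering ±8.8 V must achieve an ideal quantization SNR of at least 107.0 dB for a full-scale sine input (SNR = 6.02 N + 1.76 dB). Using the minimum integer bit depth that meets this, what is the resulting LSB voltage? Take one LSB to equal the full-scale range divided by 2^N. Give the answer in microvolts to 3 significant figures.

Full-scale range = 8.8 V − (-8.8 V) = 17.6 V.
6.02 N + 1.76 ≥ 107.0 gives N ≥ 17.482, so the minimum integer is 18.
LSB = 17.6 V / 2^18 = 67.1 µV.

67.1 µV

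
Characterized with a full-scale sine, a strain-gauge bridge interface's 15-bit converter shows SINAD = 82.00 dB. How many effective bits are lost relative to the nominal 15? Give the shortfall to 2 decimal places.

ENOB = (SINAD − 1.76)/6.02 = (82.00 − 1.76)/6.02 = 13.3289 bits.
15 − 13.3289 = 1.67 bits below nominal.

1.67 bits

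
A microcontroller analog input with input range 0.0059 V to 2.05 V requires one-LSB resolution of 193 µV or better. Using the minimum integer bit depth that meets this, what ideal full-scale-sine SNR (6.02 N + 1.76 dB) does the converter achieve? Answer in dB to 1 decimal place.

Span: 2.05 V − (0.0059 V) = 2.0441 V.
Required number of levels: 2.0441/193 µV = 10591; smallest N with 2^N ≥ that is 14.
6.02(14) + 1.76 = 86.04 dB.

86.0 dB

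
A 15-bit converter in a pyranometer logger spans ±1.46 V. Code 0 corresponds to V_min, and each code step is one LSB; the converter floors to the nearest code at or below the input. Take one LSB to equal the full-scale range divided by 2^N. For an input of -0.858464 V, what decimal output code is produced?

Range = 1.46 − (-1.46) = 2.92 V. LSB = 2.92 V / 2^15 ≈ 89.11 µV.
code = ⌊(V_in − V_min)/LSB⌋ = ⌊(V_in − V_min) × 2^15 / range⌋
     = ⌊(-0.858464 − (-1.46)) × 32768 / 2.92⌋ = ⌊0.601536 × 32768/2.92⌋
     = ⌊6750.388⌋ = 6750.

6750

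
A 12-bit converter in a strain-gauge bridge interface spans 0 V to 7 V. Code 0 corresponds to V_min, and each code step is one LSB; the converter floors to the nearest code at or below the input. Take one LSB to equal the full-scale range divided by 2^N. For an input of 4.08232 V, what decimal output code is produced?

2388

V_FS = 7 V. LSB = 7 V / 2^12 ≈ 1.709 mV.
V_in − V_min = 4.08232 − (0) = 4.08232 V.
Divide by LSB: 4.08232 × 4096/7 = 2388.7404.
Truncating gives code 2388.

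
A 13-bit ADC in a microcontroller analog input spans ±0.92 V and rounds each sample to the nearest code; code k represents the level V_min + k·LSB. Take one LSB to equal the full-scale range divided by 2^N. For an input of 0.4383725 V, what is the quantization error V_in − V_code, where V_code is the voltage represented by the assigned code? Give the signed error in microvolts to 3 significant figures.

The full-scale span is 0.92 − (-0.92) = 1.84 V. LSB = 1.84 V / 2^13 ≈ 224.6 µV.
Position in LSBs: (0.4383725 − (-0.92)) × 8192/1.84 = 6047.7106; rounding gives k = 6048.
V_code = -0.92 + (6048/8192) × 1.84 = 0.4384375000 V.
V_in − V_code = 0.4383725 − (0.4384375000) = −65.0 µV.

−65.0 µV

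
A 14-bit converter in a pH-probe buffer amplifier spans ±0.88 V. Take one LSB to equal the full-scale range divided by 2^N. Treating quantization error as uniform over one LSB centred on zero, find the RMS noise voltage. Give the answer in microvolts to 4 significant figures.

Span: 0.88 V − (-0.88 V) = 1.76 V.
LSB = 1.76 V ÷ 2^14 = 1.76/16384 V = 107.422 µV.
For a uniform distribution on [−LSB/2, +LSB/2], V_rms = LSB/√12 = 107.422 µV/3.4641 = 31.01 µV.

31.01 µV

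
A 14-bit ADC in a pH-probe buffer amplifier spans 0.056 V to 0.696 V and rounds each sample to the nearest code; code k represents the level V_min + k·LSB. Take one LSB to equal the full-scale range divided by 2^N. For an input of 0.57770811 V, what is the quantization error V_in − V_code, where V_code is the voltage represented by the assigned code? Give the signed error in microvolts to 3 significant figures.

−10.6 µV

Span: 0.696 V − (0.056 V) = 0.64 V. LSB = 0.64 V / 2^14 ≈ 39.06 µV.
(0.57770811 − (0.056)) / LSB = 0.52170811 × 16384/0.64 = 13355.7276. Nearest integer: k = 13356.
V_code = 0.056 + (13356/16384) × 0.64 = 0.57771875000 V.
e = 0.57770811 − (0.57771875000) = −10.6 µV.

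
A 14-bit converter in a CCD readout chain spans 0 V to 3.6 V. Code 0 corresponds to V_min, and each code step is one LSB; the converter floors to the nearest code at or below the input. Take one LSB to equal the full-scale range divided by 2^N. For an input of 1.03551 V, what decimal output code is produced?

4712

Range is 3.6 V. LSB = 3.6 V / 2^14 ≈ 219.7 µV.
code = ⌊(V_in − V_min)/LSB⌋ = ⌊(V_in − V_min) × 2^14 / range⌋
     = ⌊(1.03551 − (0)) × 16384 / 3.6⌋ = ⌊1.03551 × 16384/3.6⌋
     = ⌊4712.721⌋ = 4712.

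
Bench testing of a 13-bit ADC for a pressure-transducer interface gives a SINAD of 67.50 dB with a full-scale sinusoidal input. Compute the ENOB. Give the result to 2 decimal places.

10.92 bits

Inverting SNR = 6.02 N + 1.76: N_eff = (67.50 − 1.76)/6.02 = 10.9203.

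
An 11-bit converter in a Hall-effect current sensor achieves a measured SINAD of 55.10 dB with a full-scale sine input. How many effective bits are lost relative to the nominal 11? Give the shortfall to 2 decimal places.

Effective bits = (55.10 − 1.76)/6.02 = 8.8605.
Lost resolution: 11 − 8.8605 = 2.1395 bits.

2.14 bits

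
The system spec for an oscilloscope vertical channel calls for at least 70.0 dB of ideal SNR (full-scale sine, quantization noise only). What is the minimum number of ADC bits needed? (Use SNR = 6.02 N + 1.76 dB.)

Required N = ⌈(70.0 − 1.76)/6.02⌉ = ⌈11.336⌉ = 12.

12 bits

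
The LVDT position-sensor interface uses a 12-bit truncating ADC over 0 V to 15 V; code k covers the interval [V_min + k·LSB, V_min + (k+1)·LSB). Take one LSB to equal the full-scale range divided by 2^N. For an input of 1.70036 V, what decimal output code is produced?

Span = 15 V. LSB = 15 V / 2^12 ≈ 3.662 mV.
V_in − V_min = 1.70036 − (0) = 1.70036 V.
Divide by LSB: 1.70036 × 4096/15 = 464.3116.
Truncating gives code 464.

464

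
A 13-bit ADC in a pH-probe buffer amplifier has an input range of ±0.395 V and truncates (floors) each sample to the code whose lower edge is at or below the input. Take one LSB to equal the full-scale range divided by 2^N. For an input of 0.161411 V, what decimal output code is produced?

5769

Span: 0.395 V − (-0.395 V) = 0.79 V. LSB = 0.79 V / 2^13 ≈ 96.44 µV.
(V_in − V_min) × 2^13/range = (0.161411 − (-0.395)) × 8192/0.79 = 5769.771.
Floor → code = 5769.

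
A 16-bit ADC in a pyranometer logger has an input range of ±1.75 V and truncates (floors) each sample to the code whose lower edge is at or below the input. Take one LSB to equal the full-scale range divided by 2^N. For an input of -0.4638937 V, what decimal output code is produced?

Span: 1.75 V − (-1.75 V) = 3.5 V. LSB = 3.5 V / 2^16 ≈ 53.41 µV.
(V_in − V_min) × 2^16/range = (-0.4638937 − (-1.75)) × 65536/3.5 = 24081.789.
Floor → code = 24081.

24081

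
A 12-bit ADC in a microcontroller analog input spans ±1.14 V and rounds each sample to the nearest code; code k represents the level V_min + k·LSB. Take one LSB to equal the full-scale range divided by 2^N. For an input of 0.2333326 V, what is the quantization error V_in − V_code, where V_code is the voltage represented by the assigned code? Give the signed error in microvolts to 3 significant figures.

Full-scale range = 1.14 V − (-1.14 V) = 2.28 V. LSB = 2.28 V / 2^12 ≈ 0.5566 mV.
(0.2333326 − (-1.14)) / LSB = 1.3733326 × 4096/2.28 = 2467.1800. Nearest integer: k = 2467.
V_code = -1.14 + (2467/4096) × 2.28 = 0.2332324219 V.
V_in − V_code = 0.2333326 − (0.2332324219) = +100 µV.

+100 µV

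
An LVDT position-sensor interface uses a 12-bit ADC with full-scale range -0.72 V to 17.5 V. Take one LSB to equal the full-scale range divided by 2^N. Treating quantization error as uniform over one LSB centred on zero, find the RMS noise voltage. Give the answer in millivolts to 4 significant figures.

1.284 mV

Full-scale range = 17.5 V − (-0.72 V) = 18.22 V.
One LSB is 18.22 V / 4096 = 4.44824 mV.
For a uniform distribution on [−LSB/2, +LSB/2], V_rms = LSB/√12 = 4.44824 mV/3.4641 = 1.284 mV.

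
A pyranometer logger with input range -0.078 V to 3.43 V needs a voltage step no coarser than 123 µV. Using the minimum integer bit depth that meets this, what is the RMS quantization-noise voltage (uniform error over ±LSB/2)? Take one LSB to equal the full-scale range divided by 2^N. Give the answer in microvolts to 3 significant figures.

30.9 µV

The full-scale span is 3.43 − (-0.078) = 3.508 V.
Levels needed ≥ 3.508/123 µV = 28520. 2^15 = 32768 suffices, so N_min = 15.
Step size = 3.508/32768 V = 107.06 µV.
V_rms = LSB/√12 = 30.9 µV.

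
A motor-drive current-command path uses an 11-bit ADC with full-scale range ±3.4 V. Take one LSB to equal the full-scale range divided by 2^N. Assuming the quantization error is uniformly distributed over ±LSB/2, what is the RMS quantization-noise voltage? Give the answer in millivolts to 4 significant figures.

Span: 3.4 V − (-3.4 V) = 6.8 V.
One LSB is 6.8 V / 2048 = 3.32031 mV.
RMS of a uniform error over width LSB is LSB/√12 = 0.9585 mV.

0.9585 mV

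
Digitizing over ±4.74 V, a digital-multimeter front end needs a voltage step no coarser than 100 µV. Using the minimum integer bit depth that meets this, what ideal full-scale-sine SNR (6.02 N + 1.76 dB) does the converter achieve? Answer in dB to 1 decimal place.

104.1 dB

Span: 4.74 V − (-4.74 V) = 9.48 V.
Required number of levels: 9.48/100 µV = 94800; smallest N with 2^N ≥ that is 17.
Ideal SNR at N = 17: 6.02·17 + 1.76 = 104.1 dB.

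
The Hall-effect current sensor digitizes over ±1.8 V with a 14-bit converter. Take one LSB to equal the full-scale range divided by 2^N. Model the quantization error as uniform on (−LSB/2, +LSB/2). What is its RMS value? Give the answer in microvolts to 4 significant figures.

63.43 µV

Span: 1.8 V − (-1.8 V) = 3.6 V.
Step size = 3.6/16384 V = 219.727 µV.
σ_q = LSB/√12 = 219.727 µV/3.4641 = 63.43 µV.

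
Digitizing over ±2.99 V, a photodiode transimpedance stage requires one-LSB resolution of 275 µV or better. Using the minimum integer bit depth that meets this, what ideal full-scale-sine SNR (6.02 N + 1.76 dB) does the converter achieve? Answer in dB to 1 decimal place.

92.1 dB

Full-scale range = 2.99 V − (-2.99 V) = 5.98 V.
Need 2^N ≥ 5.98 V / 275 µV = 21750 → N_min = 15.
SNR = 6.02 × 15 + 1.76 = 92.06 dB.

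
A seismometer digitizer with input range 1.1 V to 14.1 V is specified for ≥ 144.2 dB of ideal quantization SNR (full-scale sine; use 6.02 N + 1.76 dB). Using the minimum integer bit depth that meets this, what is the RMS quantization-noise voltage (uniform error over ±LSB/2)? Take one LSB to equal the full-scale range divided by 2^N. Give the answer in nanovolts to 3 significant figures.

224 nV

The full-scale span is 14.1 − (1.1) = 13 V.
N ≥ (144.2 − 1.76)/6.02 = 23.661 → N_min = 24.
LSB = 13 V / 2^24 = 0.77486 µV.
σ_q = LSB/√12 = 0.77486 µV/3.4641 = 224 nV.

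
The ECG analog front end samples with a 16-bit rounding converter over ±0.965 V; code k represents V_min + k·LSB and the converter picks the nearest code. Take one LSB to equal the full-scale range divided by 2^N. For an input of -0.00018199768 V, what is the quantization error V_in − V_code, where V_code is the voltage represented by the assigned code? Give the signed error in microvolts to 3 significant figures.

Span: 0.965 V − (-0.965 V) = 1.93 V. LSB = 1.93 V / 2^16 ≈ 29.45 µV.
Position in LSBs: (-0.00018199768 − (-0.965)) × 65536/1.93 = 32761.8200; rounding gives k = 32762.
Reconstructed level: -0.965 + 32762 × 1.93/65536 V = -0.00017669677734 V.
Error = V_in − V_code = -0.00018199768 − (-0.00017669677734) = −5.30 µV.

−5.30 µV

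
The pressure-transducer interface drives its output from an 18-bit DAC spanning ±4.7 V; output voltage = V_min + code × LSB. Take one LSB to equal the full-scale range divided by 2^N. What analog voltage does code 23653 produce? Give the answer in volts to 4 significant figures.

The full-scale span is 4.7 − (-4.7) = 9.4 V. LSB = 9.4 V / 2^18.
V_out = -4.7 + 23653 × (9.4/262144) V
      = -4.7 + 0.848153 = -3.85185 V.

-3.852 V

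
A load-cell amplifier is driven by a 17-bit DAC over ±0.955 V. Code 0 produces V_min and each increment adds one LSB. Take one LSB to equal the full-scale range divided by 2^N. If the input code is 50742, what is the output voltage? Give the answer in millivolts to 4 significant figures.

-215.6 mV

The full-scale span is 0.955 − (-0.955) = 1.91 V. LSB = 1.91 V / 2^17.
V_out = -0.955 + 50742 × (1.91/131072) V
      = -0.955 V + 0.739420 V = -0.215580 V.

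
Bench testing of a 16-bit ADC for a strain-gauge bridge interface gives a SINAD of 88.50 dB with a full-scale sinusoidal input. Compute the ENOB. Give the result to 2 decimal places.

ENOB = (SINAD − 1.76) / 6.02 = (88.50 − 1.76) / 6.02 = 86.74 / 6.02 = 14.4086.

14.41 bits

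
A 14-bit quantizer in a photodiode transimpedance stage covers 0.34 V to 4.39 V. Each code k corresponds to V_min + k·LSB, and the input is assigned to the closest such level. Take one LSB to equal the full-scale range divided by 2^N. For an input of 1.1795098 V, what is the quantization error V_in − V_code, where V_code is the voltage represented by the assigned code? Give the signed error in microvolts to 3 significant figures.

Range = 4.39 − (0.34) = 4.05 V. LSB = 4.05 V / 2^14 ≈ 247.2 µV.
(V_in − V_min)/LSB = (1.1795098 − (0.34)) × 16384/4.05 = 3396.1799 → nearest code k = 3396.
V_code = 0.34 + (3396/16384) × 4.05 = 1.1794653320 V.
e = 1.1795098 − (1.1794653320) = +44.5 µV.

+44.5 µV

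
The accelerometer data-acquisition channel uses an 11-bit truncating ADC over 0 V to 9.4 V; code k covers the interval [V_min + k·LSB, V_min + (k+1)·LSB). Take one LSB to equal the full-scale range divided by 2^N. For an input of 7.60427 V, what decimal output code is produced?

1656

Range is 9.4 V. LSB = 9.4 V / 2^11 ≈ 4.590 mV.
code = ⌊(V_in − V_min)/LSB⌋ = ⌊(V_in − V_min) × 2^11 / range⌋
     = ⌊(7.60427 − (0)) × 2048 / 9.4⌋ = ⌊7.60427 × 2048/9.4⌋
     = ⌊1656.760⌋ = 1656.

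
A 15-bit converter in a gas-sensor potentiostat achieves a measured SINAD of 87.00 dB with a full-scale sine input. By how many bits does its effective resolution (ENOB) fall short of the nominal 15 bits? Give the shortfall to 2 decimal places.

0.84 bits

ENOB = (SINAD − 1.76)/6.02 = (87.00 − 1.76)/6.02 = 14.1595 bits.
15 − 14.1595 = 0.84 bits below nominal.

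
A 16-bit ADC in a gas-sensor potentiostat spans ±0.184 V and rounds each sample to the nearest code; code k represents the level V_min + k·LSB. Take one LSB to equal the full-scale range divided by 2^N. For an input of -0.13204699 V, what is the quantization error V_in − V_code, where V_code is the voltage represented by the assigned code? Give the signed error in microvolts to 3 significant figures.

+0.862 µV

The full-scale span is 0.184 − (-0.184) = 0.368 V. LSB = 0.368 V / 2^16 ≈ 5.615 µV.
(V_in − V_min)/LSB = (-0.13204699 − (-0.184)) × 65536/0.368 = 9252.1534 → nearest code k = 9252.
V_code = -0.184 + (9252/65536) × 0.368 = -0.13204785156 V.
V_in − V_code = -0.13204699 − (-0.13204785156) = +0.862 µV.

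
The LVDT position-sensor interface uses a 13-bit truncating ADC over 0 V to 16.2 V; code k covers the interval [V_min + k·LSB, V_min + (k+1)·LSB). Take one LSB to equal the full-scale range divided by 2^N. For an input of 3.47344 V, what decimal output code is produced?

Range is 16.2 V. LSB = 16.2 V / 2^13 ≈ 1.978 mV.
(V_in − V_min) × 2^13/range = (3.47344 − (0)) × 8192/16.2 = 1756.446.
Floor → code = 1756.

1756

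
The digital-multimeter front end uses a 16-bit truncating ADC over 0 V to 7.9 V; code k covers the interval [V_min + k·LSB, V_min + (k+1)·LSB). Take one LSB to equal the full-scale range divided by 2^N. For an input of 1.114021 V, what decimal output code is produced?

9241

Full-scale range = 7.9 V. LSB = 7.9 V / 2^16 ≈ 120.5 µV.
code = ⌊(V_in − V_min)/LSB⌋ = ⌊(V_in − V_min) × 2^16 / range⌋
     = ⌊(1.114021 − (0)) × 65536 / 7.9⌋ = ⌊1.114021 × 65536/7.9⌋
     = ⌊9241.580⌋ = 9241.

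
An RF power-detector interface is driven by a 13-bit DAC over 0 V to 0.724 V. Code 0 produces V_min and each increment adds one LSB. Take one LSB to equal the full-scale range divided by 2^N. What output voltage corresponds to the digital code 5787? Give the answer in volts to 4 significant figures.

Range is 0.724 V. LSB = 0.724 V / 2^13.
V_out = 0 + 5787 × (0.724/8192) V
      = 0 V + 0.511449 V = 0.511449 V.

0.5114 V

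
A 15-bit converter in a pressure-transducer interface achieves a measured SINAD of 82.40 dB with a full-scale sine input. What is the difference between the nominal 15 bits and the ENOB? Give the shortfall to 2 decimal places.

1.60 bits

Effective bits = (82.40 − 1.76)/6.02 = 13.3953.
Shortfall = 15 − 13.3953 = 1.6047 bits.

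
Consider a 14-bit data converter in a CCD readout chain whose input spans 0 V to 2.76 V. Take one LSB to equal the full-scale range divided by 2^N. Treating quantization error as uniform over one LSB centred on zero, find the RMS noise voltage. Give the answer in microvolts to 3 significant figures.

48.6 µV

V_FS = 2.76 V.
One LSB is 2.76 V / 16384 = 168.46 µV.
V_rms = LSB/√12 = 168.46 µV / √12 = 48.6 µV.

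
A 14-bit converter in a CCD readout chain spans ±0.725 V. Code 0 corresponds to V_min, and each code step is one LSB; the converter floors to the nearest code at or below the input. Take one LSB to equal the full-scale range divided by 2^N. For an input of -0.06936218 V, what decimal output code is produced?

The full-scale span is 0.725 − (-0.725) = 1.45 V. LSB = 1.45 V / 2^14 ≈ 88.50 µV.
(V_in − V_min) × 2^14/range = (-0.06936218 − (-0.725)) × 16384/1.45 = 7408.255.
Floor → code = 7408.

7408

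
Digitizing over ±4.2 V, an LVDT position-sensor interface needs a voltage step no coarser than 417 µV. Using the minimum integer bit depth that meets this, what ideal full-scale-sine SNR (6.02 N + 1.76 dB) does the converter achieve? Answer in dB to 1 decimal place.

92.1 dB

Full-scale range = 4.2 V − (-4.2 V) = 8.4 V.
Need 2^N ≥ 8.4 V / 417 µV = 20140 → N_min = 15.
SNR = 6.02 × 15 + 1.76 = 92.06 dB.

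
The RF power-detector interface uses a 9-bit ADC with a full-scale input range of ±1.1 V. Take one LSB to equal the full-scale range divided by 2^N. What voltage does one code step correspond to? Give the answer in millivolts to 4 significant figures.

4.297 mV

Range = 1.1 − (-1.1) = 2.2 V.
There are 2^9 = 512 steps.
Step size = 2.2/512 V = 4.297 mV.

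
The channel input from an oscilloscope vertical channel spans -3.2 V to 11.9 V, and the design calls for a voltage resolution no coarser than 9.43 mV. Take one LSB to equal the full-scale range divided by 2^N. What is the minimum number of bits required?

Full-scale range = 11.9 V − (-3.2 V) = 15.1 V.
15.1 V / 9.43 mV = 1601. Since 2^10 = 1024 and 2^11 = 2048, N = 11.

11 bits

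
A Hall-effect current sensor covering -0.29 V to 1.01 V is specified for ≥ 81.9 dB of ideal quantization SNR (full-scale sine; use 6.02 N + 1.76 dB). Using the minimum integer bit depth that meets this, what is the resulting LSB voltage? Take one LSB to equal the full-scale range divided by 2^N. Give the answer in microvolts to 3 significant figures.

79.3 µV

Full-scale range = 1.01 V − (-0.29 V) = 1.3 V.
N ≥ (81.9 − 1.76)/6.02 = 13.312 → N_min = 14.
LSB = 1.3 V ÷ 2^14 = 1.3/16384 V = 79.3 µV.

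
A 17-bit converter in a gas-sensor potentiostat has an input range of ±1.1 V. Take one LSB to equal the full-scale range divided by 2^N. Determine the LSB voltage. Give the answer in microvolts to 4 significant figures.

16.78 µV

Range = 1.1 − (-1.1) = 2.2 V.
2^17 = 131072 levels.
LSB = 2.2 V ÷ 2^17 = 2.2/131072 V = 16.78 µV.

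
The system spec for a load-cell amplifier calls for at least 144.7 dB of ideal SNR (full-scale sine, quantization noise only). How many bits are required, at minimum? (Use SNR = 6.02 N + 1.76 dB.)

24 bits

6.02 N + 1.76 ≥ 144.7 gives N ≥ 23.744, so the minimum integer is 24.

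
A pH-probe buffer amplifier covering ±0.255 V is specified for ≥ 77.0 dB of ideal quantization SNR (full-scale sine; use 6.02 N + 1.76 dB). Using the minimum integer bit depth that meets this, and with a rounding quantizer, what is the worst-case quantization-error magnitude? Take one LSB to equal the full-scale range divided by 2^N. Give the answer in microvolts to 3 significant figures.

31.1 µV

The full-scale span is 0.255 − (-0.255) = 0.51 V.
N ≥ (77.0 − 1.76)/6.02 = 12.498 → N_min = 13.
One LSB is 0.51 V / 8192 = 62.256 µV.
Half an LSB is 31.1 µV.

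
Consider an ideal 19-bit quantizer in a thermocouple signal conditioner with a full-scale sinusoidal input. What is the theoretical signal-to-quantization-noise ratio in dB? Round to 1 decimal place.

6.02(19) + 1.76 = 114.38 + 1.76 = 116.14 dB.

116.1 dB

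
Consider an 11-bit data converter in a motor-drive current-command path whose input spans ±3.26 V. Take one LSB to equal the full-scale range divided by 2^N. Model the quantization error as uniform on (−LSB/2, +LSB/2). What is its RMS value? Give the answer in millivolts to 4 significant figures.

0.9190 mV

The full-scale span is 3.26 − (-3.26) = 6.52 V.
Step size = 6.52/2048 V = 3.18359 mV.
V_rms = LSB/√12 = 3.18359 mV / √12 = 0.9190 mV.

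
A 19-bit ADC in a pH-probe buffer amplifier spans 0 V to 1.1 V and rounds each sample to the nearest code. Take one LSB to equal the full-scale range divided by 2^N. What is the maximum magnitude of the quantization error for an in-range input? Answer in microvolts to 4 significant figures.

V_FS = 1.1 V.
LSB = 1.1 V / 2^19 = 2.09808 µV.
A rounding quantizer has |error| ≤ LSB/2 = 1.049 µV.

1.049 µV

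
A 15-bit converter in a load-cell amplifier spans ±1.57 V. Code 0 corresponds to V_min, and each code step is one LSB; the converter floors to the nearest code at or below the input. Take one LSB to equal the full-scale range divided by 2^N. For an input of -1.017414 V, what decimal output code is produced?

5766

Range = 1.57 − (-1.57) = 3.14 V. LSB = 3.14 V / 2^15 ≈ 95.83 µV.
code = ⌊(V_in − V_min)/LSB⌋ = ⌊(V_in − V_min) × 2^15 / range⌋
     = ⌊(-1.017414 − (-1.57)) × 32768 / 3.14⌋ = ⌊0.552586 × 32768/3.14⌋
     = ⌊5766.604⌋ = 5766.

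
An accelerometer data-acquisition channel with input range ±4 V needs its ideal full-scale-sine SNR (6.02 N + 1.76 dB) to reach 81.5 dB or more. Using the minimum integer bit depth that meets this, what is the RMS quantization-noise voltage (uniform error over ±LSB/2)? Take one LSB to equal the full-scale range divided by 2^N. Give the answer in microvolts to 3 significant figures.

141 µV

The full-scale span is 4 − (-4) = 8 V.
Required N = ⌈(81.5 − 1.76)/6.02⌉ = ⌈13.246⌉ = 14.
LSB = 8 V / 2^14 = 488.28 µV.
V_rms = LSB/√12 = 141 µV.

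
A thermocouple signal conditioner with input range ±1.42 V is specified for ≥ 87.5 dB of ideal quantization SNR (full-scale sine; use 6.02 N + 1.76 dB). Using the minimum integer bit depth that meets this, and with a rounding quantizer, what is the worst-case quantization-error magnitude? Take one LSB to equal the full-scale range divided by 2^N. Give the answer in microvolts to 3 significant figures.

43.3 µV

The full-scale span is 1.42 − (-1.42) = 2.84 V.
N ≥ (87.5 − 1.76)/6.02 = 14.243 → N_min = 15.
One LSB is 2.84 V / 32768 = 86.670 µV.
Max error for round-to-nearest is LSB/2 = 43.3 µV.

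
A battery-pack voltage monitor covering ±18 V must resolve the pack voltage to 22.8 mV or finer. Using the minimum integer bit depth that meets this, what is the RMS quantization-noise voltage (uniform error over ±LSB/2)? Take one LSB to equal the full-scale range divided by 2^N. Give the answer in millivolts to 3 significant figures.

5.07 mV

The full-scale span is 18 − (-18) = 36 V.
Required number of levels: 36/22.8 mV = 1578.9; smallest N with 2^N ≥ that is 11.
LSB = 36 V / 2^11 = 17.578 mV.
σ_q = LSB/√12 = 17.578 mV/3.4641 = 5.07 mV.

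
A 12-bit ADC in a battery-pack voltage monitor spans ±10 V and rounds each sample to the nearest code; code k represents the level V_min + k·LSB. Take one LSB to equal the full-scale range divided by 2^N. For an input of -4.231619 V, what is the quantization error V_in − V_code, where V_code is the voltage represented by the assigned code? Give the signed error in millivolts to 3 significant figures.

+1.78 mV

The full-scale span is 10 − (-10) = 20 V. LSB = 20 V / 2^12 ≈ 4.883 mV.
(-4.231619 − (-10)) / LSB = 5.768381 × 4096/20 = 1181.3644. Nearest integer: k = 1181.
V_code = V_min + k × range/2^12 = -10 + 1181 × 20/4096 = -4.233398438 V.
V_in − V_code = -4.231619 − (-4.233398438) = +1.78 mV.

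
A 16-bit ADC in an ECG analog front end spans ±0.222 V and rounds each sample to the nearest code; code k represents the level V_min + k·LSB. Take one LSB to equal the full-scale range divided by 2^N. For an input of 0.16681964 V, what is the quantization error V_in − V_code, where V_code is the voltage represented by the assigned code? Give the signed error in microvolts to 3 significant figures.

Full-scale range = 0.222 V − (-0.222 V) = 0.444 V. LSB = 0.444 V / 2^16 ≈ 6.775 µV.
Position in LSBs: (0.16681964 − (-0.222)) × 65536/0.444 = 57391.1800; rounding gives k = 57391.
Reconstructed level: -0.222 + 57391 × 0.444/65536 V = 0.16681842041 V.
e = 0.16681964 − (0.16681842041) = +1.22 µV.

+1.22 µV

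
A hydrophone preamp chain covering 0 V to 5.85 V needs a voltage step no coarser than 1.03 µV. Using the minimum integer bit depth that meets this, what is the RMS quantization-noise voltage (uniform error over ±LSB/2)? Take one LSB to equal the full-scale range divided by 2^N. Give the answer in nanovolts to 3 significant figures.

201 nV

Range is 5.85 V.
Need 2^N ≥ 5.85 V / 1.03 µV = 5.680e6 → N_min = 23.
LSB = 5.85 V ÷ 2^23 = 5.85/8388608 V = 0.69737 µV.
σ_q = LSB/√12 = 0.69737 µV/3.4641 = 201 nV.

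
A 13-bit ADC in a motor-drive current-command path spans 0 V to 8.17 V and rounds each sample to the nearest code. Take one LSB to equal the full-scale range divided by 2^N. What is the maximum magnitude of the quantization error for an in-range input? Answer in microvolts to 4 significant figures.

498.7 µV

Full-scale range = 8.17 V.
Step size = 8.17/8192 V = 0.997314 mV.
|e|_max = LSB/2 = 498.7 µV.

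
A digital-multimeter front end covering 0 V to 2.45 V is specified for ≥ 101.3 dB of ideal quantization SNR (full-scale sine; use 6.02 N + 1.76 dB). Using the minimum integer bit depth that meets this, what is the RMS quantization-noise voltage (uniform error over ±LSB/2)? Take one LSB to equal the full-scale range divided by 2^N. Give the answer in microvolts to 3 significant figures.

Span = 2.45 V.
Solving 6.02 N ≥ 101.3 − 1.76: N ≥ 16.535. Round up → N = 17.
Step size = 2.45/131072 V = 18.692 µV.
σ_q = LSB/√12 = 18.692 µV/3.4641 = 5.40 µV.

5.40 µV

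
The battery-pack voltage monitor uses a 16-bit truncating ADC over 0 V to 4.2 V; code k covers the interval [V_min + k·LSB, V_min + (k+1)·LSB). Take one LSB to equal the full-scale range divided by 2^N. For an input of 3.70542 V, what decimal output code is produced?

57818

V_FS = 4.2 V. LSB = 4.2 V / 2^16 ≈ 64.09 µV.
(V_in − V_min) × 2^16/range = (3.70542 − (0)) × 65536/4.2 = 57818.668.
Floor → code = 57818.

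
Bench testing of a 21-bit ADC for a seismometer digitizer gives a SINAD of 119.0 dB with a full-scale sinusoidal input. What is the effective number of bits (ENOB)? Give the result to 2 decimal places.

19.48 bits

Inverting SNR = 6.02 N + 1.76: N_eff = (119.0 − 1.76)/6.02 = 19.4751.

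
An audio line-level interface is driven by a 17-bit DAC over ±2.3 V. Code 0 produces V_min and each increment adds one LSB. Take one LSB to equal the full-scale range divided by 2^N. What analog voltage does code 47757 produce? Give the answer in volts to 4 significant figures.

-0.6240 V

Full-scale range = 2.3 V − (-2.3 V) = 4.6 V. LSB = 4.6 V / 2^17.
Output = V_min + (47757/131072) × range = -2.3 + 0.364357 × 4.6 V
      = -2.3 V + 1.67604 V = -0.623958 V.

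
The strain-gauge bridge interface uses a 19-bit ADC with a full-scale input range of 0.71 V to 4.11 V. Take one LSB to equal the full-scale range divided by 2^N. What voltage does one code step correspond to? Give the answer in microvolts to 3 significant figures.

6.48 µV

The full-scale span is 4.11 − (0.71) = 3.4 V.
There are 2^19 = 524288 steps.
Step size = 3.4/524288 V = 6.48 µV.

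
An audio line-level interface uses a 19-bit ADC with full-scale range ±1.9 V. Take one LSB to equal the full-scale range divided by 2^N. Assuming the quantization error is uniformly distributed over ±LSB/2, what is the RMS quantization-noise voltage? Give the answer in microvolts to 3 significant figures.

The full-scale span is 1.9 − (-1.9) = 3.8 V.
LSB = 3.8 V ÷ 2^19 = 3.8/524288 V = 7.2479 µV.
RMS of a uniform error over width LSB is LSB/√12 = 2.09 µV.

2.09 µV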